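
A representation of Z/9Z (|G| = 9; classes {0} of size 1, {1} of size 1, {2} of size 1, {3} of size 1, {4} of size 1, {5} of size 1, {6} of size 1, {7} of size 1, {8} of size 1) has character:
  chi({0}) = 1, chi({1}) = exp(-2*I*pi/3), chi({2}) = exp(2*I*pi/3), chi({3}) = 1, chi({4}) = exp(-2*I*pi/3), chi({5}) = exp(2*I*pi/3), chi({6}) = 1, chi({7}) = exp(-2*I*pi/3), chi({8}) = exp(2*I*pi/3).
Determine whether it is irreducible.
Irreducible: <chi, chi> = 1.

Why: <chi, chi> = (1/|G|) sum_C |C| * |chi(C)|^2 = (1/9)[1*|1|^2 + 1*|exp(-2*I*pi/3)|^2 + 1*|exp(2*I*pi/3)|^2 + 1*|1|^2 + 1*|exp(-2*I*pi/3)|^2 + 1*|exp(2*I*pi/3)|^2 + 1*|1|^2 + 1*|exp(-2*I*pi/3)|^2 + 1*|exp(2*I*pi/3)|^2]
  = (1/9)[(1) + (1) + (1) + (1) + (1) + (1) + (1) + (1) + (1)] = 9/9 = 1.
(Exp terms are combined using exp(i*s)*conj(exp(i*t)) = exp(i*(s-t)), and sums of them are collapsed using the identity that for every m > 1 the m distinct m-th roots of unity sum to 0, e.g. 1 + exp(2*I*pi/3) + exp(-2*I*pi/3) = 0.)
A character is irreducible iff <chi, chi> = 1, so this representation is irreducible.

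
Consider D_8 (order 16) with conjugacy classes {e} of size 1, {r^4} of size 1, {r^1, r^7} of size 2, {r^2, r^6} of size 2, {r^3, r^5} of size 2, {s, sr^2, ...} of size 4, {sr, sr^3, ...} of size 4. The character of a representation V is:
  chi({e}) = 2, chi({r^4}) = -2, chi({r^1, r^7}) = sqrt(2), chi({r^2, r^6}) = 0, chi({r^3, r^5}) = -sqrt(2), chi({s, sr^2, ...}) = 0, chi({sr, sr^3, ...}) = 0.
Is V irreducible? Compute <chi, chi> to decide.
Irreducible: <chi, chi> = 1.

Justification: <chi, chi> = (1/|G|) sum_C |C| * |chi(C)|^2 = (1/16)[1*|2|^2 + 1*|-2|^2 + 2*|sqrt(2)|^2 + 2*|0|^2 + 2*|-sqrt(2)|^2 + 4*|0|^2 + 4*|0|^2]
  = (1/16)[(4) + (4) + (4) + (0) + (4) + (0) + (0)] = 16/16 = 1.
A character is irreducible iff <chi, chi> = 1, so this representation is irreducible.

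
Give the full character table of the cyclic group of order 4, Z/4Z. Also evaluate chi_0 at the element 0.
Character table of Z/4Z (irreps indexed chi_0,...,chi_3 with chi_k(m) = zeta_4^(k*m), zeta_4 = exp(2*pi*i/4)):
  irrep \ class  {0} (size 1)  {1} (size 1)  {2} (size 1)  {3} (size 1)
  chi_0          1             1             1             1           
  chi_1          1             I             -1            -I          
  chi_2          1             -1            1             -1          
  chi_3          1             -I            -1            I           

Spot check: chi_0(0) = zeta_4^(0*0) = zeta_4^0 = 1.

Argument: Z/4Z is abelian, so all 4 irreducible complex representations are 1-dimensional. They are given by chi_k(m) = zeta_4^(k*m) for k = 0,...,3. Row orthogonality: sum_m chi_k(m) conj(chi_l(m)) = 4 * [k = l].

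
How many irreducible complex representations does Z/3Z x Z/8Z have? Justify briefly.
24

Details: The number of irreducible complex representations of a finite group equals its number of conjugacy classes. Z/3Z x Z/8Z is abelian of order 24, so every element is its own conjugacy class: 24 classes, so Z/3Z x Z/8Z (order 24) has exactly 24 irreducible complex representations.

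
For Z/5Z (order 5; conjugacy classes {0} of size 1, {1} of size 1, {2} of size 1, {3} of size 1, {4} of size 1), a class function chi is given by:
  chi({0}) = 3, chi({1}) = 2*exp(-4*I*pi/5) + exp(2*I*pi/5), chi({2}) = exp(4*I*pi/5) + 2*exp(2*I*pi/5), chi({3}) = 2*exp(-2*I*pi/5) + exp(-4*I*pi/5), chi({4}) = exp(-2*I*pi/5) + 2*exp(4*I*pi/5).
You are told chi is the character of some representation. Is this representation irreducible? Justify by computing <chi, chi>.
Not irreducible (reducible): <chi, chi> = 5 > 1.

Explanation: <chi, chi> = (1/|G|) sum_C |C| * |chi(C)|^2 = (1/5)[1*|3|^2 + 1*|2*exp(-4*I*pi/5) + exp(2*I*pi/5)|^2 + 1*|exp(4*I*pi/5) + 2*exp(2*I*pi/5)|^2 + 1*|2*exp(-2*I*pi/5) + exp(-4*I*pi/5)|^2 + 1*|exp(-2*I*pi/5) + 2*exp(4*I*pi/5)|^2]
  = (1/5)[(9) + (5 + 2*exp(-4*I*pi/5) + 2*exp(4*I*pi/5)) + (5 + 2*exp(-2*I*pi/5) + 2*exp(2*I*pi/5)) + (5 + 2*exp(-2*I*pi/5) + 2*exp(2*I*pi/5)) + (5 + 2*exp(-4*I*pi/5) + 2*exp(4*I*pi/5))] = 25/5 = 5.
(Exp terms are combined using exp(i*s)*conj(exp(i*t)) = exp(i*(s-t)), and sums of them are collapsed using the identity that for every m > 1 the m distinct m-th roots of unity sum to 0, e.g. 1 + exp(2*I*pi/3) + exp(-2*I*pi/3) = 0.)
A character is irreducible iff <chi, chi> = 1, so this representation is reducible.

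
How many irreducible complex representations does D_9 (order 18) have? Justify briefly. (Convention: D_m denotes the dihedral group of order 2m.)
6

Justification: The number of irreducible complex representations of a finite group equals its number of conjugacy classes. D_9 has 6 conjugacy classes ((n+3)/2 for n odd), so D_9 (order 18) has exactly 6 irreducible complex representations.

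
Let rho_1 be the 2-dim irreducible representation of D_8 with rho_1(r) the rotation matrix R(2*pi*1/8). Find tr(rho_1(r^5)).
chi_{rho_1}(r^5) = 2*cos(2*pi*1*5/8) = -sqrt(2)

Solution. rho_1(r^5) is rotation by angle 2*pi*1*5/8, whose trace is 2*cos(2*pi*1*5/8) = -sqrt(2).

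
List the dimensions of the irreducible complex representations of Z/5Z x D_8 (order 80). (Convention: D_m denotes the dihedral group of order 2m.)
Dimensions: 1, 1, 1, 1, 1, 1, 1, 1, 1, 1, 1, 1, 1, 1, 1, 1, 1, 1, 1, 1, 2, 2, 2, 2, 2, 2, 2, 2, 2, 2, 2, 2, 2, 2, 2

Explanation: There are 35 irreducibles (= number of conjugacy classes). Their dimensions d_i satisfy sum d_i^2 = |G| = 80: 1 + 1 + 1 + 1 + 1 + 1 + 1 + 1 + 1 + 1 + 1 + 1 + 1 + 1 + 1 + 1 + 1 + 1 + 1 + 1 + 4 + 4 + 4 + 4 + 4 + 4 + 4 + 4 + 4 + 4 + 4 + 4 + 4 + 4 + 4 = 80. (For the product with Z/5Z: each of the 5 1-dim characters of Z/5Z tensors with each irrep of D_8, giving 5 copies of each D_8-dimension.)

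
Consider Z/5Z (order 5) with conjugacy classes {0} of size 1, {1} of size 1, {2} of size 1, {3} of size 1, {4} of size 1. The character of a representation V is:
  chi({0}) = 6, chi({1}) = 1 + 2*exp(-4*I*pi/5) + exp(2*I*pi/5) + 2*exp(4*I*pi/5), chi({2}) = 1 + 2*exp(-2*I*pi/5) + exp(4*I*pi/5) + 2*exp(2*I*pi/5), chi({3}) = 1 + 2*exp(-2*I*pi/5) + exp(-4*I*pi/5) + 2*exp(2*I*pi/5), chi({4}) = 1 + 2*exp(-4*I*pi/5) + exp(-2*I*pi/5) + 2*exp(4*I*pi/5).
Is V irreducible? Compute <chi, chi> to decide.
Not irreducible (reducible): <chi, chi> = 10 > 1.

Solution. <chi, chi> = (1/|G|) sum_C |C| * |chi(C)|^2 = (1/5)[1*|6|^2 + 1*|1 + 2*exp(-4*I*pi/5) + exp(2*I*pi/5) + 2*exp(4*I*pi/5)|^2 + 1*|1 + 2*exp(-2*I*pi/5) + exp(4*I*pi/5) + 2*exp(2*I*pi/5)|^2 + 1*|1 + 2*exp(-2*I*pi/5) + exp(-4*I*pi/5) + 2*exp(2*I*pi/5)|^2 + 1*|1 + 2*exp(-4*I*pi/5) + exp(-2*I*pi/5) + 2*exp(4*I*pi/5)|^2]
  = (1/5)[(36) + (10 + 7*exp(-2*I*pi/5) + 6*exp(-4*I*pi/5) + 6*exp(4*I*pi/5) + 7*exp(2*I*pi/5)) + (10 + 6*exp(-2*I*pi/5) + 7*exp(-4*I*pi/5) + 7*exp(4*I*pi/5) + 6*exp(2*I*pi/5)) + (10 + 6*exp(-2*I*pi/5) + 7*exp(-4*I*pi/5) + 7*exp(4*I*pi/5) + 6*exp(2*I*pi/5)) + (10 + 7*exp(-2*I*pi/5) + 6*exp(-4*I*pi/5) + 6*exp(4*I*pi/5) + 7*exp(2*I*pi/5))] = 50/5 = 10.
(Exp terms are combined using exp(i*s)*conj(exp(i*t)) = exp(i*(s-t)), and sums of them are collapsed using the identity that for every m > 1 the m distinct m-th roots of unity sum to 0, e.g. 1 + exp(2*I*pi/3) + exp(-2*I*pi/3) = 0.)
A character is irreducible iff <chi, chi> = 1, so this representation is reducible.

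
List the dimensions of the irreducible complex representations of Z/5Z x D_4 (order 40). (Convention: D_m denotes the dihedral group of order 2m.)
Dimensions: 1, 1, 1, 1, 1, 1, 1, 1, 1, 1, 1, 1, 1, 1, 1, 1, 1, 1, 1, 1, 2, 2, 2, 2, 2

There are 25 irreducibles (= number of conjugacy classes). Their dimensions d_i satisfy sum d_i^2 = |G| = 40: 1 + 1 + 1 + 1 + 1 + 1 + 1 + 1 + 1 + 1 + 1 + 1 + 1 + 1 + 1 + 1 + 1 + 1 + 1 + 1 + 4 + 4 + 4 + 4 + 4 = 40. (For the product with Z/5Z: each of the 5 1-dim characters of Z/5Z tensors with each irrep of D_4, giving 5 copies of each D_4-dimension.)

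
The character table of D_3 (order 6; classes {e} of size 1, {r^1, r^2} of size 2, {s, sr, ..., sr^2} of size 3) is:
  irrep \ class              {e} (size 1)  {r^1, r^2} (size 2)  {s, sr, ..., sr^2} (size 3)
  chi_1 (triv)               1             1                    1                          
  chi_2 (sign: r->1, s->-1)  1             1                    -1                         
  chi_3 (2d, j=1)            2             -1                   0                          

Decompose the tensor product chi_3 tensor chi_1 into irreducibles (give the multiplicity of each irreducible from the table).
chi_3 tensor chi_1 = chi_3 (all other irreducibles have multiplicity 0).

Proof sketch: The character of a tensor product is the pointwise product (chi_3 * chi_1)(C) = chi_3(C) * chi_1(C):
  {e}: (2)*(1), {r^1, r^2}: (-1)*(1), {s, sr, ..., sr^2}: (0)*(1)
so (chi_3 * chi_1) takes values
  {e} -> 2, {r^1, r^2} -> -1, {s, sr, ..., sr^2} -> 0.
Now take the inner product of this character with each irreducible chi from the table, <chi_3*chi_1, chi> = (1/6) sum_C |C| (chi_3*chi_1)(C) conj(chi(C)):
  <chi_3*chi_1, chi_1> = (1/6)[1*(2)*conj(1) + 2*(-1)*conj(1) + 3*(0)*conj(1)]
      = (1/6)[(2) + (-2) + (0)] = 0/6 = 0
  <chi_3*chi_1, chi_2> = (1/6)[1*(2)*conj(1) + 2*(-1)*conj(1) + 3*(0)*conj(-1)]
      = (1/6)[(2) + (-2) + (0)] = 0/6 = 0
  <chi_3*chi_1, chi_3> = (1/6)[1*(2)*conj(2) + 2*(-1)*conj(-1) + 3*(0)*conj(0)]
      = (1/6)[(4) + (2) + (0)] = 6/6 = 1
Hence the multiplicities are chi_3: 1. Dimension check: dim(chi_3)*dim(chi_1) = 2*1 = 2 and sum (mult * dim) = 1*2 = 2.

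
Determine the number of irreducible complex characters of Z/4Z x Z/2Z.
8

Argument: The number of irreducible complex representations of a finite group equals its number of conjugacy classes. Z/4Z x Z/2Z is abelian of order 8, so every element is its own conjugacy class: 8 classes, so Z/4Z x Z/2Z (order 8) has exactly 8 irreducible complex representations.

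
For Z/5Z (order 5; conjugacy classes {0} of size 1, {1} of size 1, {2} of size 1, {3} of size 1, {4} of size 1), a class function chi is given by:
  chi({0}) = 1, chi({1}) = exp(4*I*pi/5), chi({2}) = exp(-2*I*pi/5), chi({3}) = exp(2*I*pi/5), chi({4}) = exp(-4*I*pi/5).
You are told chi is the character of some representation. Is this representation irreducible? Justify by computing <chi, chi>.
Irreducible: <chi, chi> = 1.

Solution. <chi, chi> = (1/|G|) sum_C |C| * |chi(C)|^2 = (1/5)[1*|1|^2 + 1*|exp(4*I*pi/5)|^2 + 1*|exp(-2*I*pi/5)|^2 + 1*|exp(2*I*pi/5)|^2 + 1*|exp(-4*I*pi/5)|^2]
  = (1/5)[(1) + (1) + (1) + (1) + (1)] = 5/5 = 1.
(Exp terms are combined using exp(i*s)*conj(exp(i*t)) = exp(i*(s-t)), and sums of them are collapsed using the identity that for every m > 1 the m distinct m-th roots of unity sum to 0, e.g. 1 + exp(2*I*pi/3) + exp(-2*I*pi/3) = 0.)
A character is irreducible iff <chi, chi> = 1, so this representation is irreducible.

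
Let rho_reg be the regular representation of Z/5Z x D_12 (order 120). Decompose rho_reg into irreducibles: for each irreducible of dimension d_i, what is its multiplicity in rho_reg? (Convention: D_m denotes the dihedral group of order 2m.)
Each irreducible V_i of dimension d_i appears with multiplicity d_i, i.e. rho_reg = (direct sum over all irreducibles V_i) d_i V_i. The irreducible dimensions for Z/5Z x D_12 are 1, 1, 1, 1, 1, 1, 1, 1, 1, 1, 1, 1, 1, 1, 1, 1, 1, 1, 1, 1, 2, 2, 2, 2, 2, 2, 2, 2, 2, 2, 2, 2, 2, 2, 2, 2, 2, 2, 2, 2, 2, 2, 2, 2, 2: 20 irreducibles of dimension 1, each with multiplicity 1; 25 irreducibles of dimension 2, each with multiplicity 2. Total dimension 20*1*1 + 25*2*2 = 120 = |G|.

Argument: General theorem: in the regular representation of a finite group G, each irreducible appears with multiplicity equal to its dimension. Check: dim(rho_reg) = sum d_i^2 = 1 + 1 + 1 + 1 + 1 + 1 + 1 + 1 + 1 + 1 + 1 + 1 + 1 + 1 + 1 + 1 + 1 + 1 + 1 + 1 + 4 + 4 + 4 + 4 + 4 + 4 + 4 + 4 + 4 + 4 + 4 + 4 + 4 + 4 + 4 + 4 + 4 + 4 + 4 + 4 + 4 + 4 + 4 + 4 + 4 = 120 = |G|.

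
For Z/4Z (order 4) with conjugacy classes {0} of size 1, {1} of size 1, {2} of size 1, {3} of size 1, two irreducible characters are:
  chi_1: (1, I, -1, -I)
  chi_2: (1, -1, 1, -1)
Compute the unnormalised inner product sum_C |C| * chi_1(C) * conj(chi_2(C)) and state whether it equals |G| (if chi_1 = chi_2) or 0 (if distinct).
Sum = 0; so <chi_1, chi_2> = 0 (distinct irreducibles are orthogonal).

Explanation: Compute term by term over conjugacy classes (|C| * chi_1(C) * conj(chi_2(C))):
  1*(1)*conj(1) + 1*(I)*conj(-1) + 1*(-1)*conj(1) + 1*(-I)*conj(-1)
  = (1) + (-I) + (-1) + (I)
  = 0.
(Exp terms are combined using exp(i*s)*conj(exp(i*t)) = exp(i*(s-t)), and sums of them are collapsed using the identity that for every m > 1 the m distinct m-th roots of unity sum to 0, e.g. 1 + exp(2*I*pi/3) + exp(-2*I*pi/3) = 0.)
Dividing by |G| = 4 gives 0/4 = 0, matching the row-orthogonality relation <chi_1, chi_2> = [chi_1 = chi_2].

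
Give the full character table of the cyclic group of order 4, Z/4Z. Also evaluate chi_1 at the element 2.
Character table of Z/4Z (irreps indexed chi_0,...,chi_3 with chi_k(m) = zeta_4^(k*m), zeta_4 = exp(2*pi*i/4)):
  irrep \ class  {0} (size 1)  {1} (size 1)  {2} (size 1)  {3} (size 1)
  chi_0          1             1             1             1           
  chi_1          1             I             -1            -I          
  chi_2          1             -1            1             -1          
  chi_3          1             -I            -1            I           

Spot check: chi_1(2) = zeta_4^(1*2) = zeta_4^2 = -1.

Derivation: Z/4Z is abelian, so all 4 irreducible complex representations are 1-dimensional. They are given by chi_k(m) = zeta_4^(k*m) for k = 0,...,3. Row orthogonality: sum_m chi_k(m) conj(chi_l(m)) = 4 * [k = l].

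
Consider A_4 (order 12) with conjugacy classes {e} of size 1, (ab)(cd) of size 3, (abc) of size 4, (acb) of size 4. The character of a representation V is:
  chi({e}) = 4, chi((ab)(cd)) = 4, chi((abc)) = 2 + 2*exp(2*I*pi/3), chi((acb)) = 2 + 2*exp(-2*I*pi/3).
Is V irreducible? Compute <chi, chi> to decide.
Not irreducible (reducible): <chi, chi> = 8 > 1.

Argument: <chi, chi> = (1/|G|) sum_C |C| * |chi(C)|^2 = (1/12)[1*|4|^2 + 3*|4|^2 + 4*|2 + 2*exp(2*I*pi/3)|^2 + 4*|2 + 2*exp(-2*I*pi/3)|^2]
  = (1/12)[(16) + (48) + (16) + (16)] = 96/12 = 8.
(Exp terms are combined using exp(i*s)*conj(exp(i*t)) = exp(i*(s-t)), and sums of them are collapsed using the identity that for every m > 1 the m distinct m-th roots of unity sum to 0, e.g. 1 + exp(2*I*pi/3) + exp(-2*I*pi/3) = 0.)
A character is irreducible iff <chi, chi> = 1, so this representation is reducible.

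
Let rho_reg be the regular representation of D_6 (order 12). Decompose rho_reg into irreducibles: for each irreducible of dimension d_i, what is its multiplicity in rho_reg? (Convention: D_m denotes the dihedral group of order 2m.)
Each irreducible V_i of dimension d_i appears with multiplicity d_i, i.e. rho_reg = (direct sum over all irreducibles V_i) d_i V_i. The irreducible dimensions for D_6 are 1, 1, 1, 1, 2, 2: 4 irreducibles of dimension 1, each with multiplicity 1; 2 irreducibles of dimension 2, each with multiplicity 2. Total dimension 4*1*1 + 2*2*2 = 12 = |G|.

Details: General theorem: in the regular representation of a finite group G, each irreducible appears with multiplicity equal to its dimension. Check: dim(rho_reg) = sum d_i^2 = 1 + 1 + 1 + 1 + 4 + 4 = 12 = |G|.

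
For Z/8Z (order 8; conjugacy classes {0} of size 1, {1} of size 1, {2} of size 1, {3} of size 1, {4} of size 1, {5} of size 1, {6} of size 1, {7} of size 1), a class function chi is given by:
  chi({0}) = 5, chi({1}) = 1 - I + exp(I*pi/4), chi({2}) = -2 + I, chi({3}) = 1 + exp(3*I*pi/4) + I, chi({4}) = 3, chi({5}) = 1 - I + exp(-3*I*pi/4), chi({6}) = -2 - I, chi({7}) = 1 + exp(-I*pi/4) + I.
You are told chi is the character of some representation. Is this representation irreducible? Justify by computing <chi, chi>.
Not irreducible (reducible): <chi, chi> = 7 > 1.

Argument: <chi, chi> = (1/|G|) sum_C |C| * |chi(C)|^2 = (1/8)[1*|5|^2 + 1*|1 - I + exp(I*pi/4)|^2 + 1*|-2 + I|^2 + 1*|1 + exp(3*I*pi/4) + I|^2 + 1*|3|^2 + 1*|1 - I + exp(-3*I*pi/4)|^2 + 1*|-2 - I|^2 + 1*|1 + exp(-I*pi/4) + I|^2]
  = (1/8)[(25) + (3) + (5) + (3) + (9) + (3) + (5) + (3)] = 56/8 = 7.
(Exp terms are combined using exp(i*s)*conj(exp(i*t)) = exp(i*(s-t)), and sums of them are collapsed using the identity that for every m > 1 the m distinct m-th roots of unity sum to 0, e.g. 1 + exp(2*I*pi/3) + exp(-2*I*pi/3) = 0.)
A character is irreducible iff <chi, chi> = 1, so this representation is reducible.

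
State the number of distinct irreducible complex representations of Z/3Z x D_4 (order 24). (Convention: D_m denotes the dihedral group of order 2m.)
15

Argument: The number of irreducible complex representations of a finite group equals its number of conjugacy classes. For a direct product, #classes(G x H) = #classes(G) * #classes(H). Z/3Z has 3 classes (abelian), D_4 has 5 classes, so 3 * 5 = 15, so Z/3Z x D_4 (order 24) has exactly 15 irreducible complex representations.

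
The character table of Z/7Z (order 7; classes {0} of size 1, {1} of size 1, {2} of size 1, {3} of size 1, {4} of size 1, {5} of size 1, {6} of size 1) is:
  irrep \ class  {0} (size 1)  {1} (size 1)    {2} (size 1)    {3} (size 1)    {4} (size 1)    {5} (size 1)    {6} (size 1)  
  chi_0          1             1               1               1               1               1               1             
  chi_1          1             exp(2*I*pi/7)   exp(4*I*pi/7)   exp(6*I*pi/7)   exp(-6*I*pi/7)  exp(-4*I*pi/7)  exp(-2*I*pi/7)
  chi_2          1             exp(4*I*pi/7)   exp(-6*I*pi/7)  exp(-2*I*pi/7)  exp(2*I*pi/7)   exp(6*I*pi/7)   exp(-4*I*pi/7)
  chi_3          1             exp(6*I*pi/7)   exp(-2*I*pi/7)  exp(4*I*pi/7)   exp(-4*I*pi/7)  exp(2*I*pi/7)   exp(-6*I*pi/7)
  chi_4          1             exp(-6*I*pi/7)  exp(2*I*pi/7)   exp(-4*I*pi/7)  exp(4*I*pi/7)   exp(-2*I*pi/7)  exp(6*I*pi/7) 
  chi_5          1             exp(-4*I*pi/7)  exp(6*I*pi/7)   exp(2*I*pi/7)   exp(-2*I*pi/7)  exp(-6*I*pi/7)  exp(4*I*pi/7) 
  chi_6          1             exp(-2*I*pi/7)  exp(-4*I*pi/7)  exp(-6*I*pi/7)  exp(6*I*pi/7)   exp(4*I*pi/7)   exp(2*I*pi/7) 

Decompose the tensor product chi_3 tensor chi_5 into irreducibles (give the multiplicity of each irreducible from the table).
chi_3 tensor chi_5 = chi_1 (all other irreducibles have multiplicity 0).

The character of a tensor product is the pointwise product (chi_3 * chi_5)(C) = chi_3(C) * chi_5(C):
  {0}: (1)*(1), {1}: (exp(6*I*pi/7))*(exp(-4*I*pi/7)), {2}: (exp(-2*I*pi/7))*(exp(6*I*pi/7)), {3}: (exp(4*I*pi/7))*(exp(2*I*pi/7)), {4}: (exp(-4*I*pi/7))*(exp(-2*I*pi/7)), {5}: (exp(2*I*pi/7))*(exp(-6*I*pi/7)), {6}: (exp(-6*I*pi/7))*(exp(4*I*pi/7))
so (chi_3 * chi_5) takes values
  {0} -> 1, {1} -> exp(2*I*pi/7), {2} -> exp(4*I*pi/7), {3} -> exp(6*I*pi/7), {4} -> exp(-6*I*pi/7), {5} -> exp(-4*I*pi/7), {6} -> exp(-2*I*pi/7).
Now take the inner product of this character with each irreducible chi from the table, <chi_3*chi_5, chi> = (1/7) sum_C |C| (chi_3*chi_5)(C) conj(chi(C)):
  <chi_3*chi_5, chi_0> = (1/7)[1*(1)*conj(1) + 1*(exp(2*I*pi/7))*conj(1) + 1*(exp(4*I*pi/7))*conj(1) + 1*(exp(6*I*pi/7))*conj(1) + 1*(exp(-6*I*pi/7))*conj(1) + 1*(exp(-4*I*pi/7))*conj(1) + 1*(exp(-2*I*pi/7))*conj(1)]
      = (1/7)[(1) + (exp(2*I*pi/7)) + (exp(4*I*pi/7)) + (exp(6*I*pi/7)) + (exp(-6*I*pi/7)) + (exp(-4*I*pi/7)) + (exp(-2*I*pi/7))] = 0/7 = 0
  <chi_3*chi_5, chi_1> = (1/7)[1*(1)*conj(1) + 1*(exp(2*I*pi/7))*conj(exp(2*I*pi/7)) + 1*(exp(4*I*pi/7))*conj(exp(4*I*pi/7)) + 1*(exp(6*I*pi/7))*conj(exp(6*I*pi/7)) + 1*(exp(-6*I*pi/7))*conj(exp(-6*I*pi/7)) + 1*(exp(-4*I*pi/7))*conj(exp(-4*I*pi/7)) + 1*(exp(-2*I*pi/7))*conj(exp(-2*I*pi/7))]
      = (1/7)[(1) + (1) + (1) + (1) + (1) + (1) + (1)] = 7/7 = 1
  <chi_3*chi_5, chi_2> = (1/7)[1*(1)*conj(1) + 1*(exp(2*I*pi/7))*conj(exp(4*I*pi/7)) + 1*(exp(4*I*pi/7))*conj(exp(-6*I*pi/7)) + 1*(exp(6*I*pi/7))*conj(exp(-2*I*pi/7)) + 1*(exp(-6*I*pi/7))*conj(exp(2*I*pi/7)) + 1*(exp(-4*I*pi/7))*conj(exp(6*I*pi/7)) + 1*(exp(-2*I*pi/7))*conj(exp(-4*I*pi/7))]
      = (1/7)[(1) + (exp(-2*I*pi/7)) + (exp(-4*I*pi/7)) + (exp(-6*I*pi/7)) + (exp(6*I*pi/7)) + (exp(4*I*pi/7)) + (exp(2*I*pi/7))] = 0/7 = 0
  <chi_3*chi_5, chi_3> = (1/7)[1*(1)*conj(1) + 1*(exp(2*I*pi/7))*conj(exp(6*I*pi/7)) + 1*(exp(4*I*pi/7))*conj(exp(-2*I*pi/7)) + 1*(exp(6*I*pi/7))*conj(exp(4*I*pi/7)) + 1*(exp(-6*I*pi/7))*conj(exp(-4*I*pi/7)) + 1*(exp(-4*I*pi/7))*conj(exp(2*I*pi/7)) + 1*(exp(-2*I*pi/7))*conj(exp(-6*I*pi/7))]
      = (1/7)[(1) + (exp(-4*I*pi/7)) + (exp(6*I*pi/7)) + (exp(2*I*pi/7)) + (exp(-2*I*pi/7)) + (exp(-6*I*pi/7)) + (exp(4*I*pi/7))] = 0/7 = 0
  <chi_3*chi_5, chi_4> = (1/7)[1*(1)*conj(1) + 1*(exp(2*I*pi/7))*conj(exp(-6*I*pi/7)) + 1*(exp(4*I*pi/7))*conj(exp(2*I*pi/7)) + 1*(exp(6*I*pi/7))*conj(exp(-4*I*pi/7)) + 1*(exp(-6*I*pi/7))*conj(exp(4*I*pi/7)) + 1*(exp(-4*I*pi/7))*conj(exp(-2*I*pi/7)) + 1*(exp(-2*I*pi/7))*conj(exp(6*I*pi/7))]
      = (1/7)[(1) + (exp(-6*I*pi/7)) + (exp(2*I*pi/7)) + (exp(-4*I*pi/7)) + (exp(4*I*pi/7)) + (exp(-2*I*pi/7)) + (exp(6*I*pi/7))] = 0/7 = 0
  <chi_3*chi_5, chi_5> = (1/7)[1*(1)*conj(1) + 1*(exp(2*I*pi/7))*conj(exp(-4*I*pi/7)) + 1*(exp(4*I*pi/7))*conj(exp(6*I*pi/7)) + 1*(exp(6*I*pi/7))*conj(exp(2*I*pi/7)) + 1*(exp(-6*I*pi/7))*conj(exp(-2*I*pi/7)) + 1*(exp(-4*I*pi/7))*conj(exp(-6*I*pi/7)) + 1*(exp(-2*I*pi/7))*conj(exp(4*I*pi/7))]
      = (1/7)[(1) + (exp(6*I*pi/7)) + (exp(-2*I*pi/7)) + (exp(4*I*pi/7)) + (exp(-4*I*pi/7)) + (exp(2*I*pi/7)) + (exp(-6*I*pi/7))] = 0/7 = 0
  <chi_3*chi_5, chi_6> = (1/7)[1*(1)*conj(1) + 1*(exp(2*I*pi/7))*conj(exp(-2*I*pi/7)) + 1*(exp(4*I*pi/7))*conj(exp(-4*I*pi/7)) + 1*(exp(6*I*pi/7))*conj(exp(-6*I*pi/7)) + 1*(exp(-6*I*pi/7))*conj(exp(6*I*pi/7)) + 1*(exp(-4*I*pi/7))*conj(exp(4*I*pi/7)) + 1*(exp(-2*I*pi/7))*conj(exp(2*I*pi/7))]
      = (1/7)[(1) + (exp(4*I*pi/7)) + (exp(-6*I*pi/7)) + (exp(-2*I*pi/7)) + (exp(2*I*pi/7)) + (exp(6*I*pi/7)) + (exp(-4*I*pi/7))] = 0/7 = 0
(Exp terms are combined using exp(i*s)*conj(exp(i*t)) = exp(i*(s-t)), and sums of them are collapsed using the identity that for every m > 1 the m distinct m-th roots of unity sum to 0, e.g. 1 + exp(2*I*pi/3) + exp(-2*I*pi/3) = 0.)
Hence the multiplicities are chi_1: 1. Dimension check: dim(chi_3)*dim(chi_5) = 1*1 = 1 and sum (mult * dim) = 1*1 = 1.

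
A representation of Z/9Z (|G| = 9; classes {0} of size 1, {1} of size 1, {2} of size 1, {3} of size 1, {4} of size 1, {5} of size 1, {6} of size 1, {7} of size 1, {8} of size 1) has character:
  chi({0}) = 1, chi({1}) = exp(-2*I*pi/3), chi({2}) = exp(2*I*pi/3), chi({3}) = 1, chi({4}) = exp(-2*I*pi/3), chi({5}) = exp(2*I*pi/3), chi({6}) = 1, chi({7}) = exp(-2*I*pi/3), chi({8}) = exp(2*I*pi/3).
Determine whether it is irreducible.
Irreducible: <chi, chi> = 1.

Reasoning: <chi, chi> = (1/|G|) sum_C |C| * |chi(C)|^2 = (1/9)[1*|1|^2 + 1*|exp(-2*I*pi/3)|^2 + 1*|exp(2*I*pi/3)|^2 + 1*|1|^2 + 1*|exp(-2*I*pi/3)|^2 + 1*|exp(2*I*pi/3)|^2 + 1*|1|^2 + 1*|exp(-2*I*pi/3)|^2 + 1*|exp(2*I*pi/3)|^2]
  = (1/9)[(1) + (1) + (1) + (1) + (1) + (1) + (1) + (1) + (1)] = 9/9 = 1.
(Exp terms are combined using exp(i*s)*conj(exp(i*t)) = exp(i*(s-t)), and sums of them are collapsed using the identity that for every m > 1 the m distinct m-th roots of unity sum to 0, e.g. 1 + exp(2*I*pi/3) + exp(-2*I*pi/3) = 0.)
A character is irreducible iff <chi, chi> = 1, so this representation is irreducible.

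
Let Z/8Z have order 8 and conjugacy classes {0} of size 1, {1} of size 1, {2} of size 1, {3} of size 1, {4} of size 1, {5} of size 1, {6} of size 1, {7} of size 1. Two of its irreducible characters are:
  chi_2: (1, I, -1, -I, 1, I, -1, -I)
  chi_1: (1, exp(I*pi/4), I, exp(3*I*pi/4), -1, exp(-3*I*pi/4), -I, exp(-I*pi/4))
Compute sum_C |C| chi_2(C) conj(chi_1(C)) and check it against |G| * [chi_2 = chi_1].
Sum = 0; so <chi_2, chi_1> = 0 (distinct irreducibles are orthogonal).

Justification: Compute term by term over conjugacy classes (|C| * chi_2(C) * conj(chi_1(C))):
  1*(1)*conj(1) + 1*(I)*conj(exp(I*pi/4)) + 1*(-1)*conj(I) + 1*(-I)*conj(exp(3*I*pi/4)) + 1*(1)*conj(-1) + 1*(I)*conj(exp(-3*I*pi/4)) + 1*(-1)*conj(-I) + 1*(-I)*conj(exp(-I*pi/4))
  = (1) + (exp(I*pi/4)) + (I) + (-exp(-I*pi/4)) + (-1) + (exp(-3*I*pi/4)) + (-I) + (-exp(3*I*pi/4))
  = 0.
(Exp terms are combined using exp(i*s)*conj(exp(i*t)) = exp(i*(s-t)), and sums of them are collapsed using the identity that for every m > 1 the m distinct m-th roots of unity sum to 0, e.g. 1 + exp(2*I*pi/3) + exp(-2*I*pi/3) = 0.)
Dividing by |G| = 8 gives 0/8 = 0, matching the row-orthogonality relation <chi_2, chi_1> = [chi_2 = chi_1].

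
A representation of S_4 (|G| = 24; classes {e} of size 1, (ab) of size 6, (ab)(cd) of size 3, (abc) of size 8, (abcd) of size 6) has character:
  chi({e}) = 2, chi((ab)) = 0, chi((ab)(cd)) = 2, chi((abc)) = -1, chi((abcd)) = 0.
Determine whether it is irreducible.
Irreducible: <chi, chi> = 1.

Explanation: <chi, chi> = (1/|G|) sum_C |C| * |chi(C)|^2 = (1/24)[1*|2|^2 + 6*|0|^2 + 3*|2|^2 + 8*|-1|^2 + 6*|0|^2]
  = (1/24)[(4) + (0) + (12) + (8) + (0)] = 24/24 = 1.
A character is irreducible iff <chi, chi> = 1, so this representation is irreducible.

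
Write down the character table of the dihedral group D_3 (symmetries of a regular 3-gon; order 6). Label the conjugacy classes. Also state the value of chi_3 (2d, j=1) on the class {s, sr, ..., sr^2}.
Conjugacy classes: {e} of size 1, {r^1, r^2} of size 2, {s, sr, ..., sr^2} of size 3.
Character table:
  irrep \ class              {e} (size 1)  {r^1, r^2} (size 2)  {s, sr, ..., sr^2} (size 3)
  chi_1 (triv)               1             1                    1                          
  chi_2 (sign: r->1, s->-1)  1             1                    -1                         
  chi_3 (2d, j=1)            2             -1                   0                          

Spot check: chi_3 (2d, j=1) on {s, sr, ..., sr^2} = 0.

Solution. D_3 has order 2*3 = 6 with 3 conjugacy classes, hence 3 irreducibles. Sum of squared dims 1 + 1 + 4 = 6 = |G|. Linear characters come from the abelianisation; the 2-dimensional irreps have character r^k -> 2*cos(2*pi*j*k/3), reflections -> 0.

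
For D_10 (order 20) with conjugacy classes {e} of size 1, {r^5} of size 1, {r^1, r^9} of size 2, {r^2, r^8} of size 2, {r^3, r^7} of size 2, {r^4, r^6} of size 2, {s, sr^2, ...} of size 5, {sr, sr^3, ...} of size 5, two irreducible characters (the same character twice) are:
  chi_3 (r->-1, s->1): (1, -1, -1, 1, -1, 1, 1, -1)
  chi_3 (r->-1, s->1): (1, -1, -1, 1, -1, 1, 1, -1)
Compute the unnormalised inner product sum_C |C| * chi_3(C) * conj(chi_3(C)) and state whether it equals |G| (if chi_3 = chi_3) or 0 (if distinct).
Sum = 20 = |G| = 20; so <chi_3, chi_3> = 1 (norm-1 confirms irreducibility).

Working: Compute term by term over conjugacy classes (|C| * chi_3(C) * conj(chi_3(C))):
  1*(1)*conj(1) + 1*(-1)*conj(-1) + 2*(-1)*conj(-1) + 2*(1)*conj(1) + 2*(-1)*conj(-1) + 2*(1)*conj(1) + 5*(1)*conj(1) + 5*(-1)*conj(-1)
  = (1) + (1) + (2) + (2) + (2) + (2) + (5) + (5)
  = 20.
Dividing by |G| = 20 gives 20/20 = 1, matching the row-orthogonality relation <chi_3, chi_3> = [chi_3 = chi_3].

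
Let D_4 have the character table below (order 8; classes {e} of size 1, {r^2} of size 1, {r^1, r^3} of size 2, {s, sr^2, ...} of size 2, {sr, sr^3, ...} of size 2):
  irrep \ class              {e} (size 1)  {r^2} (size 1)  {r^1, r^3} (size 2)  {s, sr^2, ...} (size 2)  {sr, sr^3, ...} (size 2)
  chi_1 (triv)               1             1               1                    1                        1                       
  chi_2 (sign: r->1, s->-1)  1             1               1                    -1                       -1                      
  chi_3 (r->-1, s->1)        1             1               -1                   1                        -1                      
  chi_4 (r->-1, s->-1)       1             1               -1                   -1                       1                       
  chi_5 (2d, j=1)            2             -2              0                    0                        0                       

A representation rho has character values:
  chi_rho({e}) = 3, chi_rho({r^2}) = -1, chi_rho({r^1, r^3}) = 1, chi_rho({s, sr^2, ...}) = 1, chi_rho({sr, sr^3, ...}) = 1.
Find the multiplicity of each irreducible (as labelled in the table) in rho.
Multiplicities: chi_1: 1, chi_2: 0, chi_3: 0, chi_4: 0, chi_5: 1.

Proof sketch: Use <chi_rho, chi> = (1/|G|) sum_C |C| * chi_rho(C) * conj(chi(C)) with |G| = 8 for each irreducible chi in the table:
  <chi_rho, chi_1> = (1/8)[1*(3)*conj(1) + 1*(-1)*conj(1) + 2*(1)*conj(1) + 2*(1)*conj(1) + 2*(1)*conj(1)]
      = (1/8)[(3) + (-1) + (2) + (2) + (2)] = 8/8 = 1
  <chi_rho, chi_2> = (1/8)[1*(3)*conj(1) + 1*(-1)*conj(1) + 2*(1)*conj(1) + 2*(1)*conj(-1) + 2*(1)*conj(-1)]
      = (1/8)[(3) + (-1) + (2) + (-2) + (-2)] = 0/8 = 0
  <chi_rho, chi_3> = (1/8)[1*(3)*conj(1) + 1*(-1)*conj(1) + 2*(1)*conj(-1) + 2*(1)*conj(1) + 2*(1)*conj(-1)]
      = (1/8)[(3) + (-1) + (-2) + (2) + (-2)] = 0/8 = 0
  <chi_rho, chi_4> = (1/8)[1*(3)*conj(1) + 1*(-1)*conj(1) + 2*(1)*conj(-1) + 2*(1)*conj(-1) + 2*(1)*conj(1)]
      = (1/8)[(3) + (-1) + (-2) + (-2) + (2)] = 0/8 = 0
  <chi_rho, chi_5> = (1/8)[1*(3)*conj(2) + 1*(-1)*conj(-2) + 2*(1)*conj(0) + 2*(1)*conj(0) + 2*(1)*conj(0)]
      = (1/8)[(6) + (2) + (0) + (0) + (0)] = 8/8 = 1
Dimension check: dim(rho) = sum (mult * dim) = 1*1 + 0*1 + 0*1 + 0*1 + 1*2 = 3 = chi_rho(e) = 3.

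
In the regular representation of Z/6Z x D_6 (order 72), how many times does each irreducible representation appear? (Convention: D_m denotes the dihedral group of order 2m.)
Each irreducible V_i of dimension d_i appears with multiplicity d_i, i.e. rho_reg = (direct sum over all irreducibles V_i) d_i V_i. The irreducible dimensions for Z/6Z x D_6 are 1, 1, 1, 1, 1, 1, 1, 1, 1, 1, 1, 1, 1, 1, 1, 1, 1, 1, 1, 1, 1, 1, 1, 1, 2, 2, 2, 2, 2, 2, 2, 2, 2, 2, 2, 2: 24 irreducibles of dimension 1, each with multiplicity 1; 12 irreducibles of dimension 2, each with multiplicity 2. Total dimension 24*1*1 + 12*2*2 = 72 = |G|.

Details: General theorem: in the regular representation of a finite group G, each irreducible appears with multiplicity equal to its dimension. Check: dim(rho_reg) = sum d_i^2 = 1 + 1 + 1 + 1 + 1 + 1 + 1 + 1 + 1 + 1 + 1 + 1 + 1 + 1 + 1 + 1 + 1 + 1 + 1 + 1 + 1 + 1 + 1 + 1 + 4 + 4 + 4 + 4 + 4 + 4 + 4 + 4 + 4 + 4 + 4 + 4 = 72 = |G|.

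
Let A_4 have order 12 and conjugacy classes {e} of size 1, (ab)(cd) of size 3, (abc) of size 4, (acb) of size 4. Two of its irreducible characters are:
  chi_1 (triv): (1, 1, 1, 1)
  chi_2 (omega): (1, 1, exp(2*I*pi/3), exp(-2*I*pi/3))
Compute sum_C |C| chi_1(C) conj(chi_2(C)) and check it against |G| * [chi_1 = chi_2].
Sum = 0; so <chi_1, chi_2> = 0 (distinct irreducibles are orthogonal).

Proof sketch: Compute term by term over conjugacy classes (|C| * chi_1(C) * conj(chi_2(C))):
  1*(1)*conj(1) + 3*(1)*conj(1) + 4*(1)*conj(exp(2*I*pi/3)) + 4*(1)*conj(exp(-2*I*pi/3))
  = (1) + (3) + (4*exp(-2*I*pi/3)) + (4*exp(2*I*pi/3))
  = 0.
(Exp terms are combined using exp(i*s)*conj(exp(i*t)) = exp(i*(s-t)), and sums of them are collapsed using the identity that for every m > 1 the m distinct m-th roots of unity sum to 0, e.g. 1 + exp(2*I*pi/3) + exp(-2*I*pi/3) = 0.)
Dividing by |G| = 12 gives 0/12 = 0, matching the row-orthogonality relation <chi_1, chi_2> = [chi_1 = chi_2].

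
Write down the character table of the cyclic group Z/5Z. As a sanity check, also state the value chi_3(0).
Character table of Z/5Z (irreps indexed chi_0,...,chi_4 with chi_k(m) = zeta_5^(k*m), zeta_5 = exp(2*pi*i/5)):
  irrep \ class  {0} (size 1)  {1} (size 1)    {2} (size 1)    {3} (size 1)    {4} (size 1)  
  chi_0          1             1               1               1               1             
  chi_1          1             exp(2*I*pi/5)   exp(4*I*pi/5)   exp(-4*I*pi/5)  exp(-2*I*pi/5)
  chi_2          1             exp(4*I*pi/5)   exp(-2*I*pi/5)  exp(2*I*pi/5)   exp(-4*I*pi/5)
  chi_3          1             exp(-4*I*pi/5)  exp(2*I*pi/5)   exp(-2*I*pi/5)  exp(4*I*pi/5) 
  chi_4          1             exp(-2*I*pi/5)  exp(-4*I*pi/5)  exp(4*I*pi/5)   exp(2*I*pi/5) 

Spot check: chi_3(0) = zeta_5^(3*0) = zeta_5^0 = 1.

Working: Z/5Z is abelian, so all 5 irreducible complex representations are 1-dimensional. They are given by chi_k(m) = zeta_5^(k*m) for k = 0,...,4. Row orthogonality: sum_m chi_k(m) conj(chi_l(m)) = 5 * [k = l].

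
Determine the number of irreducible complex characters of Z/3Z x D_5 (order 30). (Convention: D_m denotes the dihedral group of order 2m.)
12

Justification: The number of irreducible complex representations of a finite group equals its number of conjugacy classes. For a direct product, #classes(G x H) = #classes(G) * #classes(H). Z/3Z has 3 classes (abelian), D_5 has 4 classes, so 3 * 4 = 12, so Z/3Z x D_5 (order 30) has exactly 12 irreducible complex representations.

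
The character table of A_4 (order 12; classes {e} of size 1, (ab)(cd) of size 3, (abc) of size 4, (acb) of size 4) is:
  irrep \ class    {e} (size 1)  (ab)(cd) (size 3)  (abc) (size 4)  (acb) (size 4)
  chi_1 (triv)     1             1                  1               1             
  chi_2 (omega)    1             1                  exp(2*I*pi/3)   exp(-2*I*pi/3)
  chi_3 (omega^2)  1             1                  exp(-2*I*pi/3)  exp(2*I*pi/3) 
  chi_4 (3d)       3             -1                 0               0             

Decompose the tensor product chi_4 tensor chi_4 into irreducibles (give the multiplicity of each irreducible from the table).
chi_4 tensor chi_4 = chi_1 + chi_2 + chi_3 + 2*chi_4 (all other irreducibles have multiplicity 0).

Proof sketch: The character of a tensor product is the pointwise product (chi_4 * chi_4)(C) = chi_4(C) * chi_4(C):
  {e}: (3)*(3), (ab)(cd): (-1)*(-1), (abc): (0)*(0), (acb): (0)*(0)
so (chi_4 * chi_4) takes values
  {e} -> 9, (ab)(cd) -> 1, (abc) -> 0, (acb) -> 0.
Now take the inner product of this character with each irreducible chi from the table, <chi_4*chi_4, chi> = (1/12) sum_C |C| (chi_4*chi_4)(C) conj(chi(C)):
  <chi_4*chi_4, chi_1> = (1/12)[1*(9)*conj(1) + 3*(1)*conj(1) + 4*(0)*conj(1) + 4*(0)*conj(1)]
      = (1/12)[(9) + (3) + (0) + (0)] = 12/12 = 1
  <chi_4*chi_4, chi_2> = (1/12)[1*(9)*conj(1) + 3*(1)*conj(1) + 4*(0)*conj(exp(2*I*pi/3)) + 4*(0)*conj(exp(-2*I*pi/3))]
      = (1/12)[(9) + (3) + (0) + (0)] = 12/12 = 1
  <chi_4*chi_4, chi_3> = (1/12)[1*(9)*conj(1) + 3*(1)*conj(1) + 4*(0)*conj(exp(-2*I*pi/3)) + 4*(0)*conj(exp(2*I*pi/3))]
      = (1/12)[(9) + (3) + (0) + (0)] = 12/12 = 1
  <chi_4*chi_4, chi_4> = (1/12)[1*(9)*conj(3) + 3*(1)*conj(-1) + 4*(0)*conj(0) + 4*(0)*conj(0)]
      = (1/12)[(27) + (-3) + (0) + (0)] = 24/12 = 2
(Exp terms are combined using exp(i*s)*conj(exp(i*t)) = exp(i*(s-t)), and sums of them are collapsed using the identity that for every m > 1 the m distinct m-th roots of unity sum to 0, e.g. 1 + exp(2*I*pi/3) + exp(-2*I*pi/3) = 0.)
Hence the multiplicities are chi_1: 1, chi_2: 1, chi_3: 1, chi_4: 2. Dimension check: dim(chi_4)*dim(chi_4) = 3*3 = 9 and sum (mult * dim) = 1*1 + 1*1 + 1*1 + 2*3 = 9.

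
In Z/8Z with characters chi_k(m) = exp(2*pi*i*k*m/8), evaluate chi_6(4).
chi_6(4) = zeta_8^24 = 1

chi_6(4) = zeta_8^(6*4) = zeta_8^24. Since zeta_8^8 = 1, this equals zeta_8^0 = exp(2*pi*i*0/8) = 1.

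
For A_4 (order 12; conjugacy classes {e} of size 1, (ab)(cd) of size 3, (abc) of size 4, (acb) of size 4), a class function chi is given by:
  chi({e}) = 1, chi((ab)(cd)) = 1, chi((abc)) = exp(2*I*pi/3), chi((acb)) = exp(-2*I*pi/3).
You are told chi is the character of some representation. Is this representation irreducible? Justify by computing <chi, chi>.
Irreducible: <chi, chi> = 1.

Reasoning: <chi, chi> = (1/|G|) sum_C |C| * |chi(C)|^2 = (1/12)[1*|1|^2 + 3*|1|^2 + 4*|exp(2*I*pi/3)|^2 + 4*|exp(-2*I*pi/3)|^2]
  = (1/12)[(1) + (3) + (4) + (4)] = 12/12 = 1.
(Exp terms are combined using exp(i*s)*conj(exp(i*t)) = exp(i*(s-t)), and sums of them are collapsed using the identity that for every m > 1 the m distinct m-th roots of unity sum to 0, e.g. 1 + exp(2*I*pi/3) + exp(-2*I*pi/3) = 0.)
A character is irreducible iff <chi, chi> = 1, so this representation is irreducible.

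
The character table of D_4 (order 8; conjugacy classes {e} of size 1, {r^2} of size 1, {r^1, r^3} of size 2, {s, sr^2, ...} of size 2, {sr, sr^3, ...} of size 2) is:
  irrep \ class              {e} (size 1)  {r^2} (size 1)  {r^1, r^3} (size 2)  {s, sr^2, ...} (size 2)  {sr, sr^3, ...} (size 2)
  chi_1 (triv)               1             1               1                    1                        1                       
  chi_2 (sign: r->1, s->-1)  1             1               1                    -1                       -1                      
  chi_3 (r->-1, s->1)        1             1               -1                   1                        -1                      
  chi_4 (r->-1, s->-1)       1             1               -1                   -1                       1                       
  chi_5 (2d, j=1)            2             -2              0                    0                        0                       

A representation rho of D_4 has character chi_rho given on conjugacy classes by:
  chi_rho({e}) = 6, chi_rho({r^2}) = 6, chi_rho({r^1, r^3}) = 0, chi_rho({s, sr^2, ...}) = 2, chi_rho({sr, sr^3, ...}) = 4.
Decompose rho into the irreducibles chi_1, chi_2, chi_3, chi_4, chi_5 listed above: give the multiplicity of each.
Multiplicities: chi_1: 3, chi_2: 0, chi_3: 1, chi_4: 2, chi_5: 0.

Reasoning: Use <chi_rho, chi> = (1/|G|) sum_C |C| * chi_rho(C) * conj(chi(C)) with |G| = 8 for each irreducible chi in the table:
  <chi_rho, chi_1> = (1/8)[1*(6)*conj(1) + 1*(6)*conj(1) + 2*(0)*conj(1) + 2*(2)*conj(1) + 2*(4)*conj(1)]
      = (1/8)[(6) + (6) + (0) + (4) + (8)] = 24/8 = 3
  <chi_rho, chi_2> = (1/8)[1*(6)*conj(1) + 1*(6)*conj(1) + 2*(0)*conj(1) + 2*(2)*conj(-1) + 2*(4)*conj(-1)]
      = (1/8)[(6) + (6) + (0) + (-4) + (-8)] = 0/8 = 0
  <chi_rho, chi_3> = (1/8)[1*(6)*conj(1) + 1*(6)*conj(1) + 2*(0)*conj(-1) + 2*(2)*conj(1) + 2*(4)*conj(-1)]
      = (1/8)[(6) + (6) + (0) + (4) + (-8)] = 8/8 = 1
  <chi_rho, chi_4> = (1/8)[1*(6)*conj(1) + 1*(6)*conj(1) + 2*(0)*conj(-1) + 2*(2)*conj(-1) + 2*(4)*conj(1)]
      = (1/8)[(6) + (6) + (0) + (-4) + (8)] = 16/8 = 2
  <chi_rho, chi_5> = (1/8)[1*(6)*conj(2) + 1*(6)*conj(-2) + 2*(0)*conj(0) + 2*(2)*conj(0) + 2*(4)*conj(0)]
      = (1/8)[(12) + (-12) + (0) + (0) + (0)] = 0/8 = 0
Dimension check: dim(rho) = sum (mult * dim) = 3*1 + 0*1 + 1*1 + 2*1 + 0*2 = 6 = chi_rho(e) = 6.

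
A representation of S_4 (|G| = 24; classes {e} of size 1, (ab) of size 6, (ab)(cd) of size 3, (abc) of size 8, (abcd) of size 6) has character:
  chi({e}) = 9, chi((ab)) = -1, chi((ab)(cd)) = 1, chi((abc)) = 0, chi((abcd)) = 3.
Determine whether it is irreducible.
Not irreducible (reducible): <chi, chi> = 6 > 1.

Argument: <chi, chi> = (1/|G|) sum_C |C| * |chi(C)|^2 = (1/24)[1*|9|^2 + 6*|-1|^2 + 3*|1|^2 + 8*|0|^2 + 6*|3|^2]
  = (1/24)[(81) + (6) + (3) + (0) + (54)] = 144/24 = 6.
A character is irreducible iff <chi, chi> = 1, so this representation is reducible.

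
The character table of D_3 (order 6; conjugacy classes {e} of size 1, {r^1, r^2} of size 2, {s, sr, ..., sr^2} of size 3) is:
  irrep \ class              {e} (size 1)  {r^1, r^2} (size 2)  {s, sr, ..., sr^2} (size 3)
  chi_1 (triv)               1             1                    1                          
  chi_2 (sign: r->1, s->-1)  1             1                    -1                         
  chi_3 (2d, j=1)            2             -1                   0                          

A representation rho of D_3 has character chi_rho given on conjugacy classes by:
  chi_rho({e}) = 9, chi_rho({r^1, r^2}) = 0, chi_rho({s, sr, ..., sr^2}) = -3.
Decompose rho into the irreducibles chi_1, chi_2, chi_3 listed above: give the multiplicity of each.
Multiplicities: chi_1: 0, chi_2: 3, chi_3: 3.

Explanation: Use <chi_rho, chi> = (1/|G|) sum_C |C| * chi_rho(C) * conj(chi(C)) with |G| = 6 for each irreducible chi in the table:
  <chi_rho, chi_1> = (1/6)[1*(9)*conj(1) + 2*(0)*conj(1) + 3*(-3)*conj(1)]
      = (1/6)[(9) + (0) + (-9)] = 0/6 = 0
  <chi_rho, chi_2> = (1/6)[1*(9)*conj(1) + 2*(0)*conj(1) + 3*(-3)*conj(-1)]
      = (1/6)[(9) + (0) + (9)] = 18/6 = 3
  <chi_rho, chi_3> = (1/6)[1*(9)*conj(2) + 2*(0)*conj(-1) + 3*(-3)*conj(0)]
      = (1/6)[(18) + (0) + (0)] = 18/6 = 3
Dimension check: dim(rho) = sum (mult * dim) = 0*1 + 3*1 + 3*2 = 9 = chi_rho(e) = 9.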